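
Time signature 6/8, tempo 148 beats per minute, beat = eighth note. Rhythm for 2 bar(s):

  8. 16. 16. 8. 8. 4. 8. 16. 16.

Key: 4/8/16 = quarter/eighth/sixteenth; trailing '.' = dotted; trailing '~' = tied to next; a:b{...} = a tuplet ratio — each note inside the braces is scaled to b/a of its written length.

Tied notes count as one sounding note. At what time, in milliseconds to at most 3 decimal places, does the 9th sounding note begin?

note 9 onset = 45/4b = 4560.811ms

1. 0.0ms @ 0 + 608.108ms (3/2)
2. 608.108ms @ 3/2 + 304.054ms (3/4)
3. 912.162ms @ 9/4 + 304.054ms (3/4)
4. 1216.216ms @ 3 + 608.108ms (3/2)
5. 1824.324ms @ 9/2 + 608.108ms (3/2)
6. 2432.432ms @ 6 + 1216.216ms (3)
7. 3648.649ms @ 9 + 608.108ms (3/2)
8. 4256.757ms @ 21/2 + 304.054ms (3/4)
9. 4560.811ms @ 45/4 + 304.054ms (3/4)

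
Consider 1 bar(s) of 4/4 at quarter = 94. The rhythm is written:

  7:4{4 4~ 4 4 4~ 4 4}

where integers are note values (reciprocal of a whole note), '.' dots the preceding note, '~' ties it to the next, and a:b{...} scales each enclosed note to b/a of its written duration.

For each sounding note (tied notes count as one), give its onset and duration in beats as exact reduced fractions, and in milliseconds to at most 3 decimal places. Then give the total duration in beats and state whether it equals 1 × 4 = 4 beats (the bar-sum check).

1) 0.0ms=0b +364.742ms=4/7b
2) 364.742ms=4/7b +729.483ms=8/7b
3) 1094.225ms=12/7b +364.742ms=4/7b
4) 1458.967ms=16/7b +729.483ms=8/7b
5) 2188.45ms=24/7b +364.742ms=4/7b
Σ=4b of 4 (94bpm 4/4) — PASS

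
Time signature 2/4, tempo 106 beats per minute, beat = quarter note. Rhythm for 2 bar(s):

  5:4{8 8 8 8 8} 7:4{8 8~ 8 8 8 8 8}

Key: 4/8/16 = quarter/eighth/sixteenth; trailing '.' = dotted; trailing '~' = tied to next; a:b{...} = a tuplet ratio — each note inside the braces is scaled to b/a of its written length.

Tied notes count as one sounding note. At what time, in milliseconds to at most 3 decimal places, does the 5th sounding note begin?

note 5 onset = 8/5b = 905.66ms

1. 0.0ms @ 0 + 226.415ms (2/5)
2. 226.415ms @ 2/5 + 226.415ms (2/5)
3. 452.83ms @ 4/5 + 226.415ms (2/5)
4. 679.245ms @ 6/5 + 226.415ms (2/5)
5. 905.66ms @ 8/5 + 226.415ms (2/5)
6. 1132.075ms @ 2 + 161.725ms (2/7)
7. 1293.801ms @ 16/7 + 323.45ms (4/7)
8. 1617.251ms @ 20/7 + 161.725ms (2/7)
9. 1778.976ms @ 22/7 + 161.725ms (2/7)
10. 1940.701ms @ 24/7 + 161.725ms (2/7)
11. 2102.426ms @ 26/7 + 161.725ms (2/7)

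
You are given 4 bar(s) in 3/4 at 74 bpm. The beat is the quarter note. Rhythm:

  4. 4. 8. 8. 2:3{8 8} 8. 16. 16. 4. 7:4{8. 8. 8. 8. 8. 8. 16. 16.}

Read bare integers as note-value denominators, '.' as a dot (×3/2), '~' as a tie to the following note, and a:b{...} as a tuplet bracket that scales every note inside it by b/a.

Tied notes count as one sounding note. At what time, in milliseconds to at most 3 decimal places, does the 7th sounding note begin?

note 7 onset = 6b = 4864.865ms

1. 0.0ms @ 0 + 1216.216ms (3/2)
2. 1216.216ms @ 3/2 + 1216.216ms (3/2)
3. 2432.432ms @ 3 + 608.108ms (3/4)
4. 3040.541ms @ 15/4 + 608.108ms (3/4)
5. 3648.649ms @ 9/2 + 608.108ms (3/4)
6. 4256.757ms @ 21/4 + 608.108ms (3/4)
7. 4864.865ms @ 6 + 608.108ms (3/4)
8. 5472.973ms @ 27/4 + 304.054ms (3/8)
9. 5777.027ms @ 57/8 + 304.054ms (3/8)
10. 6081.081ms @ 15/2 + 1216.216ms (3/2)
11. 7297.297ms @ 9 + 347.49ms (3/7)
12. 7644.788ms @ 66/7 + 347.49ms (3/7)
13. 7992.278ms @ 69/7 + 347.49ms (3/7)
14. 8339.768ms @ 72/7 + 347.49ms (3/7)
15. 8687.259ms @ 75/7 + 347.49ms (3/7)
16. 9034.749ms @ 78/7 + 347.49ms (3/7)
17. 9382.239ms @ 81/7 + 173.745ms (3/14)
18. 9555.985ms @ 165/14 + 173.745ms (3/14)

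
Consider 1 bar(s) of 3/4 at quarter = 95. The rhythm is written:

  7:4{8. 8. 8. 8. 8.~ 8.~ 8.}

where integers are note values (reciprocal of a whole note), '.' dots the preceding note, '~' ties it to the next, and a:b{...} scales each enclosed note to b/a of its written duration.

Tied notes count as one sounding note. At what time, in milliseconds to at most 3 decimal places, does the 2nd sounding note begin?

note 2 onset = 3/7b = 270.677ms

1. 0.0ms @ 0 + 270.677ms (3/7)
2. 270.677ms @ 3/7 + 270.677ms (3/7)
3. 541.353ms @ 6/7 + 270.677ms (3/7)
4. 812.03ms @ 9/7 + 270.677ms (3/7)
5. 1082.707ms @ 12/7 + 812.03ms (9/7)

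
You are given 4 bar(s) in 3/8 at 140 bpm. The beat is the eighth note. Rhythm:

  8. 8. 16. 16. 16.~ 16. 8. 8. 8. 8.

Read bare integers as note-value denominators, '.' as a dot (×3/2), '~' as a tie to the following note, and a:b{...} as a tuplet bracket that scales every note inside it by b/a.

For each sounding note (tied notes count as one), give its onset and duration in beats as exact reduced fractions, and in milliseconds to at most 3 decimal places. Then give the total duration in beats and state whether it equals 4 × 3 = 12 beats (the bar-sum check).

1) 0.0ms=0b +642.857ms=3/2b
2) 642.857ms=3/2b +642.857ms=3/2b
3) 1285.714ms=3b +321.429ms=3/4b
4) 1607.143ms=15/4b +321.429ms=3/4b
5) 1928.571ms=9/2b +642.857ms=3/2b
6) 2571.429ms=6b +642.857ms=3/2b
7) 3214.286ms=15/2b +642.857ms=3/2b
8) 3857.143ms=9b +642.857ms=3/2b
9) 4500.0ms=21/2b +642.857ms=3/2b
Σ=12b of 12 (140bpm 3/8) — PASS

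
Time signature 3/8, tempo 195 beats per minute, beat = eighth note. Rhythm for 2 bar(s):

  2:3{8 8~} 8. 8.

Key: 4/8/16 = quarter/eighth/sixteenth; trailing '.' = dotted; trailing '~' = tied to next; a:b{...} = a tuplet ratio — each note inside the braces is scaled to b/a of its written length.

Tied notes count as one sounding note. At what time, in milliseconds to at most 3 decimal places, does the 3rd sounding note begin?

1. 0.0ms @ 0 + 461.538ms (3/2)
2. 461.538ms @ 3/2 + 923.077ms (3)
3. 1384.615ms @ 9/2 + 461.538ms (3/2)

note 3 onset = 9/2b = 1384.615ms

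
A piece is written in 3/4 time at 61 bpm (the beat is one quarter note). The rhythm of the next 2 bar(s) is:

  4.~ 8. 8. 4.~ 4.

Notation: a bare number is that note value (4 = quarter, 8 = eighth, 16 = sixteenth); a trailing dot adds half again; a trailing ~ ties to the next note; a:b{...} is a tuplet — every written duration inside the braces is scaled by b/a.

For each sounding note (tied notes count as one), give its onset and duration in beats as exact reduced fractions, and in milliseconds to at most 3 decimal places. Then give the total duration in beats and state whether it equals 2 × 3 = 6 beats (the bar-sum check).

1) 0.0ms=0b +2213.115ms=9/4b
2) 2213.115ms=9/4b +737.705ms=3/4b
3) 2950.82ms=3b +2950.82ms=3b
Σ=6b of 6 (61bpm 3/4) — PASS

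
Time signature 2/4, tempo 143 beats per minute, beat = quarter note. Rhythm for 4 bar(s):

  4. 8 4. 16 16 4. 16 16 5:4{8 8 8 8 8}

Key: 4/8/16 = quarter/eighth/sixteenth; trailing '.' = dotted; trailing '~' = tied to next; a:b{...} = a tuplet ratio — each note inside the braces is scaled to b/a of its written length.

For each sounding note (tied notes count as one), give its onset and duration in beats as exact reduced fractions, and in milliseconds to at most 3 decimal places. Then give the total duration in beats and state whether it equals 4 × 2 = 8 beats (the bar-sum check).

1) 0.0ms=0b +629.371ms=3/2b
2) 629.371ms=3/2b +209.79ms=1/2b
3) 839.161ms=2b +629.371ms=3/2b
4) 1468.531ms=7/2b +104.895ms=1/4b
5) 1573.427ms=15/4b +104.895ms=1/4b
6) 1678.322ms=4b +629.371ms=3/2b
7) 2307.692ms=11/2b +104.895ms=1/4b
8) 2412.587ms=23/4b +104.895ms=1/4b
9) 2517.483ms=6b +167.832ms=2/5b
10) 2685.315ms=32/5b +167.832ms=2/5b
11) 2853.147ms=34/5b +167.832ms=2/5b
12) 3020.979ms=36/5b +167.832ms=2/5b
13) 3188.811ms=38/5b +167.832ms=2/5b
Σ=8b of 8 (143bpm 2/4) — PASS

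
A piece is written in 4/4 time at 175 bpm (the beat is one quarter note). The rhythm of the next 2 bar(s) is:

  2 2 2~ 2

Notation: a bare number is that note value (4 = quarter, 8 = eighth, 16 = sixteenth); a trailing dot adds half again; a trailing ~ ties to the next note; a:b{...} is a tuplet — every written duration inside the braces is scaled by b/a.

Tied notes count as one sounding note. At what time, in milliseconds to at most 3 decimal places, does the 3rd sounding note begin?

note 3 onset = 4b = 1371.429ms

1. 0.0ms @ 0 + 685.714ms (2)
2. 685.714ms @ 2 + 685.714ms (2)
3. 1371.429ms @ 4 + 1371.429ms (4)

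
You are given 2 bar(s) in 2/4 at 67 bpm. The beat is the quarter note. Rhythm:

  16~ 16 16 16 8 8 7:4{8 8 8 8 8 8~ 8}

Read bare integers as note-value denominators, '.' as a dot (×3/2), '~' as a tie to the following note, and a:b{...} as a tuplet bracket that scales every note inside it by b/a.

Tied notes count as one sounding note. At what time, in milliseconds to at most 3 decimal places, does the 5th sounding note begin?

1. 0.0ms @ 0 + 447.761ms (1/2)
2. 447.761ms @ 1/2 + 223.881ms (1/4)
3. 671.642ms @ 3/4 + 223.881ms (1/4)
4. 895.522ms @ 1 + 447.761ms (1/2)
5. 1343.284ms @ 3/2 + 447.761ms (1/2)
6. 1791.045ms @ 2 + 255.864ms (2/7)
7. 2046.908ms @ 16/7 + 255.864ms (2/7)
8. 2302.772ms @ 18/7 + 255.864ms (2/7)
9. 2558.635ms @ 20/7 + 255.864ms (2/7)
10. 2814.499ms @ 22/7 + 255.864ms (2/7)
11. 3070.362ms @ 24/7 + 511.727ms (4/7)

note 5 onset = 3/2b = 1343.284ms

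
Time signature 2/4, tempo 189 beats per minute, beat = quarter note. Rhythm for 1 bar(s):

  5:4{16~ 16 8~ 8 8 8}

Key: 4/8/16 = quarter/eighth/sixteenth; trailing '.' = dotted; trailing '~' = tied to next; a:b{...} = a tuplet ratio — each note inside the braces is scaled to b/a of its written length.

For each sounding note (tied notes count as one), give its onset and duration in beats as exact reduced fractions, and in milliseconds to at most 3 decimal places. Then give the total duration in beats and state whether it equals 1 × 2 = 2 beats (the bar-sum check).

1) 0.0ms=0b +126.984ms=2/5b
2) 126.984ms=2/5b +253.968ms=4/5b
3) 380.952ms=6/5b +126.984ms=2/5b
4) 507.937ms=8/5b +126.984ms=2/5b
Σ=2b of 2 (189bpm 2/4) — PASS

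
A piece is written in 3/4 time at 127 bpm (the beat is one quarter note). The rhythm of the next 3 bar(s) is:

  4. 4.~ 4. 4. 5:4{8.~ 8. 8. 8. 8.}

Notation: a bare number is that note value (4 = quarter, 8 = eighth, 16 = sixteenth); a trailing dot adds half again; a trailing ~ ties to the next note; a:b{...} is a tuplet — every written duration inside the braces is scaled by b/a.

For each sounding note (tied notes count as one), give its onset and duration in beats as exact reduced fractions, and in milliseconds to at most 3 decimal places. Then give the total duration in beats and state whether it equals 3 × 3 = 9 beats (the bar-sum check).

1) 0.0ms=0b +708.661ms=3/2b
2) 708.661ms=3/2b +1417.323ms=3b
3) 2125.984ms=9/2b +708.661ms=3/2b
4) 2834.646ms=6b +566.929ms=6/5b
5) 3401.575ms=36/5b +283.465ms=3/5b
6) 3685.039ms=39/5b +283.465ms=3/5b
7) 3968.504ms=42/5b +283.465ms=3/5b
Σ=9b of 9 (127bpm 3/4) — PASS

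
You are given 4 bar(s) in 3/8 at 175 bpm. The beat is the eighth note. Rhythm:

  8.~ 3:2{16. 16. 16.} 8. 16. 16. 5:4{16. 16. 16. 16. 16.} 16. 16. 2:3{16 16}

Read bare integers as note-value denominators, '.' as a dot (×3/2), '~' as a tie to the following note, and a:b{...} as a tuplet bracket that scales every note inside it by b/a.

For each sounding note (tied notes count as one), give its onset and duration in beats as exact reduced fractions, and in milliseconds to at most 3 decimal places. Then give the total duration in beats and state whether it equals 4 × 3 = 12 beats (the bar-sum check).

1) 0.0ms=0b +685.714ms=2b
2) 685.714ms=2b +171.429ms=1/2b
3) 857.143ms=5/2b +171.429ms=1/2b
4) 1028.571ms=3b +514.286ms=3/2b
5) 1542.857ms=9/2b +257.143ms=3/4b
6) 1800.0ms=21/4b +257.143ms=3/4b
7) 2057.143ms=6b +205.714ms=3/5b
8) 2262.857ms=33/5b +205.714ms=3/5b
9) 2468.571ms=36/5b +205.714ms=3/5b
10) 2674.286ms=39/5b +205.714ms=3/5b
11) 2880.0ms=42/5b +205.714ms=3/5b
12) 3085.714ms=9b +257.143ms=3/4b
13) 3342.857ms=39/4b +257.143ms=3/4b
14) 3600.0ms=21/2b +257.143ms=3/4b
15) 3857.143ms=45/4b +257.143ms=3/4b
Σ=12b of 12 (175bpm 3/8) — PASS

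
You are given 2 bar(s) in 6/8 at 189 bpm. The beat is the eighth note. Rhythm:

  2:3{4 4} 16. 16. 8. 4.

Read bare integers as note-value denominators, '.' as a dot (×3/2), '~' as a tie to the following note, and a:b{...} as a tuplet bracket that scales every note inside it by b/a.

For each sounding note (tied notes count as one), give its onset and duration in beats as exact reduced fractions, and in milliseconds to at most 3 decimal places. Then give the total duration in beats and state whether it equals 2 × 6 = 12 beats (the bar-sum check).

1) 0.0ms=0b +952.381ms=3b
2) 952.381ms=3b +952.381ms=3b
3) 1904.762ms=6b +238.095ms=3/4b
4) 2142.857ms=27/4b +238.095ms=3/4b
5) 2380.952ms=15/2b +476.19ms=3/2b
6) 2857.143ms=9b +952.381ms=3b
Σ=12b of 12 (189bpm 6/8) — PASS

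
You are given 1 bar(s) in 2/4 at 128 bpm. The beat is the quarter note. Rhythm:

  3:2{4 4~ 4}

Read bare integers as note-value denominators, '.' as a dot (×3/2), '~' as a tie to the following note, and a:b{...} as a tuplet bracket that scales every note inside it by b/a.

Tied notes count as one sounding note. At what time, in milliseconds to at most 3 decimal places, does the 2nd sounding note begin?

note 2 onset = 2/3b = 312.5ms

1. 0.0ms @ 0 + 312.5ms (2/3)
2. 312.5ms @ 2/3 + 625.0ms (4/3)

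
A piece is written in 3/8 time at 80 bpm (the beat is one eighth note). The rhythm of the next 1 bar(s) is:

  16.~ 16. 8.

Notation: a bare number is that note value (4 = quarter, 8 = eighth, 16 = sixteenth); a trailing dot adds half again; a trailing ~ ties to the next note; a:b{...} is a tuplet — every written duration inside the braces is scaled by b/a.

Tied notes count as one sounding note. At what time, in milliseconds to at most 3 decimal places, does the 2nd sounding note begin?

1. 0.0ms @ 0 + 1125.0ms (3/2)
2. 1125.0ms @ 3/2 + 1125.0ms (3/2)

note 2 onset = 3/2b = 1125.0ms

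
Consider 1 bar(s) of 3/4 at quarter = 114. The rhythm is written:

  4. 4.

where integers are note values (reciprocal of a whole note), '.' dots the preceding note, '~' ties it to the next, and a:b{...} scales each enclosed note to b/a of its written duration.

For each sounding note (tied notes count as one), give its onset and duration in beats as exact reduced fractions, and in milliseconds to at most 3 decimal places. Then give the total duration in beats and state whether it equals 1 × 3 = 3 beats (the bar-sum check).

1) 0.0ms=0b +789.474ms=3/2b
2) 789.474ms=3/2b +789.474ms=3/2b
Σ=3b of 3 (114bpm 3/4) — PASS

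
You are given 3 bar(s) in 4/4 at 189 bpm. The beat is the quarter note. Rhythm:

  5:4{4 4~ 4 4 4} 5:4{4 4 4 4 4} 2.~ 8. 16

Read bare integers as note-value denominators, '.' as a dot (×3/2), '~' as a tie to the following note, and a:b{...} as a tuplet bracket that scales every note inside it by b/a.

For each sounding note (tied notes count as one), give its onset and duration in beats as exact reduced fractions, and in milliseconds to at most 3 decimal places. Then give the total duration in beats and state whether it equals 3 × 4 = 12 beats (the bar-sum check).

1) 0.0ms=0b +253.968ms=4/5b
2) 253.968ms=4/5b +507.937ms=8/5b
3) 761.905ms=12/5b +253.968ms=4/5b
4) 1015.873ms=16/5b +253.968ms=4/5b
5) 1269.841ms=4b +253.968ms=4/5b
6) 1523.81ms=24/5b +253.968ms=4/5b
7) 1777.778ms=28/5b +253.968ms=4/5b
8) 2031.746ms=32/5b +253.968ms=4/5b
9) 2285.714ms=36/5b +253.968ms=4/5b
10) 2539.683ms=8b +1190.476ms=15/4b
11) 3730.159ms=47/4b +79.365ms=1/4b
Σ=12b of 12 (189bpm 4/4) — PASS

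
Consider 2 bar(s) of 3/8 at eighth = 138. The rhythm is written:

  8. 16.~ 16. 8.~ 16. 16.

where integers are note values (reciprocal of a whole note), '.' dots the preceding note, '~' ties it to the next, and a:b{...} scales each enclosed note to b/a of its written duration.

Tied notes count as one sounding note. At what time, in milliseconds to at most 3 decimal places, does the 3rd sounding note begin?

note 3 onset = 3b = 1304.348ms

1. 0.0ms @ 0 + 652.174ms (3/2)
2. 652.174ms @ 3/2 + 652.174ms (3/2)
3. 1304.348ms @ 3 + 978.261ms (9/4)
4. 2282.609ms @ 21/4 + 326.087ms (3/4)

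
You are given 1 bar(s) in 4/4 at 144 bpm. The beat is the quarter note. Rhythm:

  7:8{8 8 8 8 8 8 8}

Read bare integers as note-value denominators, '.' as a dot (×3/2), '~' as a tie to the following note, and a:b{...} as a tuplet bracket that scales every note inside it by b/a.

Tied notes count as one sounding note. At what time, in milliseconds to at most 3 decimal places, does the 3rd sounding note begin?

note 3 onset = 8/7b = 476.19ms

1. 0.0ms @ 0 + 238.095ms (4/7)
2. 238.095ms @ 4/7 + 238.095ms (4/7)
3. 476.19ms @ 8/7 + 238.095ms (4/7)
4. 714.286ms @ 12/7 + 238.095ms (4/7)
5. 952.381ms @ 16/7 + 238.095ms (4/7)
6. 1190.476ms @ 20/7 + 238.095ms (4/7)
7. 1428.571ms @ 24/7 + 238.095ms (4/7)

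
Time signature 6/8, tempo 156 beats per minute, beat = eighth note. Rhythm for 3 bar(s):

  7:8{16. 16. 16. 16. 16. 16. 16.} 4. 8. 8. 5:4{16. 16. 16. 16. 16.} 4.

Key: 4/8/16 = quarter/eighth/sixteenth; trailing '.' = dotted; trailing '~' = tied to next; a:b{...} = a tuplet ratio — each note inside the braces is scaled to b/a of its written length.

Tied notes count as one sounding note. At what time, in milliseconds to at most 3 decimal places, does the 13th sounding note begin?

note 13 onset = 66/5b = 5076.923ms

1. 0.0ms @ 0 + 329.67ms (6/7)
2. 329.67ms @ 6/7 + 329.67ms (6/7)
3. 659.341ms @ 12/7 + 329.67ms (6/7)
4. 989.011ms @ 18/7 + 329.67ms (6/7)
5. 1318.681ms @ 24/7 + 329.67ms (6/7)
6. 1648.352ms @ 30/7 + 329.67ms (6/7)
7. 1978.022ms @ 36/7 + 329.67ms (6/7)
8. 2307.692ms @ 6 + 1153.846ms (3)
9. 3461.538ms @ 9 + 576.923ms (3/2)
10. 4038.462ms @ 21/2 + 576.923ms (3/2)
11. 4615.385ms @ 12 + 230.769ms (3/5)
12. 4846.154ms @ 63/5 + 230.769ms (3/5)
13. 5076.923ms @ 66/5 + 230.769ms (3/5)
14. 5307.692ms @ 69/5 + 230.769ms (3/5)
15. 5538.462ms @ 72/5 + 230.769ms (3/5)
16. 5769.231ms @ 15 + 1153.846ms (3)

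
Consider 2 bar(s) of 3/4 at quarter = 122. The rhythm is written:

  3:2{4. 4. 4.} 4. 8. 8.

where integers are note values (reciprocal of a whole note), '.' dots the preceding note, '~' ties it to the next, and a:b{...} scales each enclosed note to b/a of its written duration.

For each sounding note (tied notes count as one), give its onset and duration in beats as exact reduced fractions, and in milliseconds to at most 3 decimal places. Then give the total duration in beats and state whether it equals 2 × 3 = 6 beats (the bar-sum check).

1) 0.0ms=0b +491.803ms=1b
2) 491.803ms=1b +491.803ms=1b
3) 983.607ms=2b +491.803ms=1b
4) 1475.41ms=3b +737.705ms=3/2b
5) 2213.115ms=9/2b +368.852ms=3/4b
6) 2581.967ms=21/4b +368.852ms=3/4b
Σ=6b of 6 (122bpm 3/4) — PASS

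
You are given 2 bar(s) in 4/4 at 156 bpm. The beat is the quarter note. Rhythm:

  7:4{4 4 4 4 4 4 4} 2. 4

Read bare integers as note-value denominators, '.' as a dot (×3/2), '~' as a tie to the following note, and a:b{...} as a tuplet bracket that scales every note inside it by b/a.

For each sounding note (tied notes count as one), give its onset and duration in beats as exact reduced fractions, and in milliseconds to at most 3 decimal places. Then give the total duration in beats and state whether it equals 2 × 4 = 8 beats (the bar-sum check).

1) 0.0ms=0b +219.78ms=4/7b
2) 219.78ms=4/7b +219.78ms=4/7b
3) 439.56ms=8/7b +219.78ms=4/7b
4) 659.341ms=12/7b +219.78ms=4/7b
5) 879.121ms=16/7b +219.78ms=4/7b
6) 1098.901ms=20/7b +219.78ms=4/7b
7) 1318.681ms=24/7b +219.78ms=4/7b
8) 1538.462ms=4b +1153.846ms=3b
9) 2692.308ms=7b +384.615ms=1b
Σ=8b of 8 (156bpm 4/4) — PASS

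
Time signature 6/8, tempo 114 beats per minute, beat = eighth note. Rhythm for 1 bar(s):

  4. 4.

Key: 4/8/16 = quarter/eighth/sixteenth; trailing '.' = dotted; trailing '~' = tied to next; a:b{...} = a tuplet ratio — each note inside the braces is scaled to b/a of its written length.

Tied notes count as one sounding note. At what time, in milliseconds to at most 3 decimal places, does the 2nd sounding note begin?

1. 0.0ms @ 0 + 1578.947ms (3)
2. 1578.947ms @ 3 + 1578.947ms (3)

note 2 onset = 3b = 1578.947ms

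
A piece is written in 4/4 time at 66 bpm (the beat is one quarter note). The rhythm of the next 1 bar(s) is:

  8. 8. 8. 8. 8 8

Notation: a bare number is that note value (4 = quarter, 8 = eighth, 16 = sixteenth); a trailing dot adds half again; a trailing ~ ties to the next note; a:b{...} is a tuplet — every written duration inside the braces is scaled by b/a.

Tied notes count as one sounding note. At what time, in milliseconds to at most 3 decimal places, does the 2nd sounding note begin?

1. 0.0ms @ 0 + 681.818ms (3/4)
2. 681.818ms @ 3/4 + 681.818ms (3/4)
3. 1363.636ms @ 3/2 + 681.818ms (3/4)
4. 2045.455ms @ 9/4 + 681.818ms (3/4)
5. 2727.273ms @ 3 + 454.545ms (1/2)
6. 3181.818ms @ 7/2 + 454.545ms (1/2)

note 2 onset = 3/4b = 681.818ms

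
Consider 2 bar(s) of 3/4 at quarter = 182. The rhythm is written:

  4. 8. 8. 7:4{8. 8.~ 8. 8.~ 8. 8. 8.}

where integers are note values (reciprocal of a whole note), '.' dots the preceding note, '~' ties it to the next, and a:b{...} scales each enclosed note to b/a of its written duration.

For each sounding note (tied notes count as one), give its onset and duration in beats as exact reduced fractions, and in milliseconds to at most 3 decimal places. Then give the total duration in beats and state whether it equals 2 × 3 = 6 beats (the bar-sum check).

1) 0.0ms=0b +494.505ms=3/2b
2) 494.505ms=3/2b +247.253ms=3/4b
3) 741.758ms=9/4b +247.253ms=3/4b
4) 989.011ms=3b +141.287ms=3/7b
5) 1130.298ms=24/7b +282.575ms=6/7b
6) 1412.873ms=30/7b +282.575ms=6/7b
7) 1695.447ms=36/7b +141.287ms=3/7b
8) 1836.735ms=39/7b +141.287ms=3/7b
Σ=6b of 6 (182bpm 3/4) — PASS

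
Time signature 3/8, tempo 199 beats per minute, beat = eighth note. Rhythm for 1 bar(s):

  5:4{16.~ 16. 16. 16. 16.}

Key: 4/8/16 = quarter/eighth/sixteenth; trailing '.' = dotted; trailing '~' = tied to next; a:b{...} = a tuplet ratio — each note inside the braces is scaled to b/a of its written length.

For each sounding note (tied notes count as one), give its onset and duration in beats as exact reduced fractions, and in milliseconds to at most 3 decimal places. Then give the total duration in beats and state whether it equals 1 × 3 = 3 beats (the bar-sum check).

1) 0.0ms=0b +361.809ms=6/5b
2) 361.809ms=6/5b +180.905ms=3/5b
3) 542.714ms=9/5b +180.905ms=3/5b
4) 723.618ms=12/5b +180.905ms=3/5b
Σ=3b of 3 (199bpm 3/8) — PASS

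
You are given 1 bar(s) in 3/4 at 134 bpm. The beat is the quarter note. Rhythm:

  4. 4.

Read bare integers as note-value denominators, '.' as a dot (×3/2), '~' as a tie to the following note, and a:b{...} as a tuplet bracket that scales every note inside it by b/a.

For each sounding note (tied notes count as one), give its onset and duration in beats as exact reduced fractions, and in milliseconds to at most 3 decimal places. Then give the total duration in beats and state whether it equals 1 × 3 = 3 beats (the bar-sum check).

1) 0.0ms=0b +671.642ms=3/2b
2) 671.642ms=3/2b +671.642ms=3/2b
Σ=3b of 3 (134bpm 3/4) — PASS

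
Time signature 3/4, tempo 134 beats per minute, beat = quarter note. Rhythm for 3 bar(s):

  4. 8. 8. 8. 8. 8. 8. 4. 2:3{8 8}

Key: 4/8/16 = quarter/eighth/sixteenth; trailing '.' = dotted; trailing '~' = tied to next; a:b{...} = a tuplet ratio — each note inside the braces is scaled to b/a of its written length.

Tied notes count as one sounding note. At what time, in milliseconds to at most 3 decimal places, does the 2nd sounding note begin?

1. 0.0ms @ 0 + 671.642ms (3/2)
2. 671.642ms @ 3/2 + 335.821ms (3/4)
3. 1007.463ms @ 9/4 + 335.821ms (3/4)
4. 1343.284ms @ 3 + 335.821ms (3/4)
5. 1679.104ms @ 15/4 + 335.821ms (3/4)
6. 2014.925ms @ 9/2 + 335.821ms (3/4)
7. 2350.746ms @ 21/4 + 335.821ms (3/4)
8. 2686.567ms @ 6 + 671.642ms (3/2)
9. 3358.209ms @ 15/2 + 335.821ms (3/4)
10. 3694.03ms @ 33/4 + 335.821ms (3/4)

note 2 onset = 3/2b = 671.642ms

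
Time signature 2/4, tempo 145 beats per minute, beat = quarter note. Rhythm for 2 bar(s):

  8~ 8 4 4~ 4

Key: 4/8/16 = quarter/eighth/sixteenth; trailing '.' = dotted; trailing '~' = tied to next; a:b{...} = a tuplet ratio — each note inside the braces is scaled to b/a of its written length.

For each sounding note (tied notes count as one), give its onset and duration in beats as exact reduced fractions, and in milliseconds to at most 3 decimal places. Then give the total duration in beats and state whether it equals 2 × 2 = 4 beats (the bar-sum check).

1) 0.0ms=0b +413.793ms=1b
2) 413.793ms=1b +413.793ms=1b
3) 827.586ms=2b +827.586ms=2b
Σ=4b of 4 (145bpm 2/4) — PASS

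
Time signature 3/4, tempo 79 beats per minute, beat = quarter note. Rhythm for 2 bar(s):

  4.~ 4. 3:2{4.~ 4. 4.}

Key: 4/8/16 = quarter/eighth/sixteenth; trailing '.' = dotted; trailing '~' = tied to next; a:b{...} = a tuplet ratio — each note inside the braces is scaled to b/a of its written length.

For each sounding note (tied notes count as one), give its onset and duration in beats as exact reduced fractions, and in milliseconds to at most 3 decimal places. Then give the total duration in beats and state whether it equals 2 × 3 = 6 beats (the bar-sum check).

1) 0.0ms=0b +2278.481ms=3b
2) 2278.481ms=3b +1518.987ms=2b
3) 3797.468ms=5b +759.494ms=1b
Σ=6b of 6 (79bpm 3/4) — PASS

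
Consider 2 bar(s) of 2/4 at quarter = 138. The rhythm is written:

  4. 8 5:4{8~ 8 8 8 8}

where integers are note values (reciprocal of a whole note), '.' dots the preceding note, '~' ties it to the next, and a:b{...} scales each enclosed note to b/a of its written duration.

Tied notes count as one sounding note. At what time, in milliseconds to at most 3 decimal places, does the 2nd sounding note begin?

note 2 onset = 3/2b = 652.174ms

1. 0.0ms @ 0 + 652.174ms (3/2)
2. 652.174ms @ 3/2 + 217.391ms (1/2)
3. 869.565ms @ 2 + 347.826ms (4/5)
4. 1217.391ms @ 14/5 + 173.913ms (2/5)
5. 1391.304ms @ 16/5 + 173.913ms (2/5)
6. 1565.217ms @ 18/5 + 173.913ms (2/5)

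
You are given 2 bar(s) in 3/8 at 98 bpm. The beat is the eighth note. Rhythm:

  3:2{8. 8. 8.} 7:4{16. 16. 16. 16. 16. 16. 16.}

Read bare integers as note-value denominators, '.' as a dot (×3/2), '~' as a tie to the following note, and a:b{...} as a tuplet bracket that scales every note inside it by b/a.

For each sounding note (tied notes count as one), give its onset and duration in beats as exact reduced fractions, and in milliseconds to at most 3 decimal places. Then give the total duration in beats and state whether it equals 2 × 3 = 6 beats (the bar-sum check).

1) 0.0ms=0b +612.245ms=1b
2) 612.245ms=1b +612.245ms=1b
3) 1224.49ms=2b +612.245ms=1b
4) 1836.735ms=3b +262.391ms=3/7b
5) 2099.125ms=24/7b +262.391ms=3/7b
6) 2361.516ms=27/7b +262.391ms=3/7b
7) 2623.907ms=30/7b +262.391ms=3/7b
8) 2886.297ms=33/7b +262.391ms=3/7b
9) 3148.688ms=36/7b +262.391ms=3/7b
10) 3411.079ms=39/7b +262.391ms=3/7b
Σ=6b of 6 (98bpm 3/8) — PASS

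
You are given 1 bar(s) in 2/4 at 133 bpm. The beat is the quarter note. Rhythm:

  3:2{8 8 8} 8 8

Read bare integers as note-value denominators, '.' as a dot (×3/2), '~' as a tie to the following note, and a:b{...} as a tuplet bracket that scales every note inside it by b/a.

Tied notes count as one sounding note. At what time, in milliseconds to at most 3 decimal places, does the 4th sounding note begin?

1. 0.0ms @ 0 + 150.376ms (1/3)
2. 150.376ms @ 1/3 + 150.376ms (1/3)
3. 300.752ms @ 2/3 + 150.376ms (1/3)
4. 451.128ms @ 1 + 225.564ms (1/2)
5. 676.692ms @ 3/2 + 225.564ms (1/2)

note 4 onset = 1b = 451.128ms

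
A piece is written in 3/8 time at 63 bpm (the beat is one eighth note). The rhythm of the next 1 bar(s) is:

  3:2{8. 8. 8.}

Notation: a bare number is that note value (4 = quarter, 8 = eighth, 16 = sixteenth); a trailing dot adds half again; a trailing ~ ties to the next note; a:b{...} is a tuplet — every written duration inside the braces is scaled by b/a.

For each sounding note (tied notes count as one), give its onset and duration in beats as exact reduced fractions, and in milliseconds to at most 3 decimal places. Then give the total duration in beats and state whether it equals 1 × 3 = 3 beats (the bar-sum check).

1) 0.0ms=0b +952.381ms=1b
2) 952.381ms=1b +952.381ms=1b
3) 1904.762ms=2b +952.381ms=1b
Σ=3b of 3 (63bpm 3/8) — PASS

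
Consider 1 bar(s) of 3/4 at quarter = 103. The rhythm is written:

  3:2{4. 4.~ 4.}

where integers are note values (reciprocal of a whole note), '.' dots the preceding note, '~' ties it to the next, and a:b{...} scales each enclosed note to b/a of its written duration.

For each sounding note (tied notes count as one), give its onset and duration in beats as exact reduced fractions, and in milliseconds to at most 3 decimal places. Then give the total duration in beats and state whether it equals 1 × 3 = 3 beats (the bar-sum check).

1) 0.0ms=0b +582.524ms=1b
2) 582.524ms=1b +1165.049ms=2b
Σ=3b of 3 (103bpm 3/4) — PASS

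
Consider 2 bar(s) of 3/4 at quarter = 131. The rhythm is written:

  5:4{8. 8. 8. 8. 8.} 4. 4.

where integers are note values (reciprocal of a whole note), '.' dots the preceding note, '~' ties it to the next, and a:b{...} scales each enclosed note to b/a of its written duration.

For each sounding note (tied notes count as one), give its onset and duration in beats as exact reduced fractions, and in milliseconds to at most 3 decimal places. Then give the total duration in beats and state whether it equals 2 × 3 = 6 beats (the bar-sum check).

1) 0.0ms=0b +274.809ms=3/5b
2) 274.809ms=3/5b +274.809ms=3/5b
3) 549.618ms=6/5b +274.809ms=3/5b
4) 824.427ms=9/5b +274.809ms=3/5b
5) 1099.237ms=12/5b +274.809ms=3/5b
6) 1374.046ms=3b +687.023ms=3/2b
7) 2061.069ms=9/2b +687.023ms=3/2b
Σ=6b of 6 (131bpm 3/4) — PASS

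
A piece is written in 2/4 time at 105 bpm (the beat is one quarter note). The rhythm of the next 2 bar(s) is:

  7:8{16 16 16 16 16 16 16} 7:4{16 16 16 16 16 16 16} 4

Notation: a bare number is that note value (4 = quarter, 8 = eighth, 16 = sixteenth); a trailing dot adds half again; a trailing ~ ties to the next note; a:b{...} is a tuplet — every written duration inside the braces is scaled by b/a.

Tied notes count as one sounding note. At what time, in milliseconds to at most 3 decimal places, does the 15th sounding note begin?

note 15 onset = 3b = 1714.286ms

1. 0.0ms @ 0 + 163.265ms (2/7)
2. 163.265ms @ 2/7 + 163.265ms (2/7)
3. 326.531ms @ 4/7 + 163.265ms (2/7)
4. 489.796ms @ 6/7 + 163.265ms (2/7)
5. 653.061ms @ 8/7 + 163.265ms (2/7)
6. 816.327ms @ 10/7 + 163.265ms (2/7)
7. 979.592ms @ 12/7 + 163.265ms (2/7)
8. 1142.857ms @ 2 + 81.633ms (1/7)
9. 1224.49ms @ 15/7 + 81.633ms (1/7)
10. 1306.122ms @ 16/7 + 81.633ms (1/7)
11. 1387.755ms @ 17/7 + 81.633ms (1/7)
12. 1469.388ms @ 18/7 + 81.633ms (1/7)
13. 1551.02ms @ 19/7 + 81.633ms (1/7)
14. 1632.653ms @ 20/7 + 81.633ms (1/7)
15. 1714.286ms @ 3 + 571.429ms (1)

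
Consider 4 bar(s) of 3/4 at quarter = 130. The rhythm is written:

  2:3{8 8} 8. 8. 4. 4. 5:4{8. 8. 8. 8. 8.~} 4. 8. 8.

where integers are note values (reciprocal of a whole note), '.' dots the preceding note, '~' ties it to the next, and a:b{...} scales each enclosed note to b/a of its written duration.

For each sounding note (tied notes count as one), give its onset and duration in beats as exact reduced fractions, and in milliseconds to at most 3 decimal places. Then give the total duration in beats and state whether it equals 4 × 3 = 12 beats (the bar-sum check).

1) 0.0ms=0b +346.154ms=3/4b
2) 346.154ms=3/4b +346.154ms=3/4b
3) 692.308ms=3/2b +346.154ms=3/4b
4) 1038.462ms=9/4b +346.154ms=3/4b
5) 1384.615ms=3b +692.308ms=3/2b
6) 2076.923ms=9/2b +692.308ms=3/2b
7) 2769.231ms=6b +276.923ms=3/5b
8) 3046.154ms=33/5b +276.923ms=3/5b
9) 3323.077ms=36/5b +276.923ms=3/5b
10) 3600.0ms=39/5b +276.923ms=3/5b
11) 3876.923ms=42/5b +969.231ms=21/10b
12) 4846.154ms=21/2b +346.154ms=3/4b
13) 5192.308ms=45/4b +346.154ms=3/4b
Σ=12b of 12 (130bpm 3/4) — PASS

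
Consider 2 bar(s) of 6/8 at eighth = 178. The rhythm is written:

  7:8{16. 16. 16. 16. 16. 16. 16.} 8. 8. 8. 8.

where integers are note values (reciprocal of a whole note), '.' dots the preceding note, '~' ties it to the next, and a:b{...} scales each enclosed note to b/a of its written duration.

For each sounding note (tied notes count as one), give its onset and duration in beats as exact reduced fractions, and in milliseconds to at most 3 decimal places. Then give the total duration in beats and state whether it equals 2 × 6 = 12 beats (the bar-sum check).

1) 0.0ms=0b +288.925ms=6/7b
2) 288.925ms=6/7b +288.925ms=6/7b
3) 577.849ms=12/7b +288.925ms=6/7b
4) 866.774ms=18/7b +288.925ms=6/7b
5) 1155.698ms=24/7b +288.925ms=6/7b
6) 1444.623ms=30/7b +288.925ms=6/7b
7) 1733.547ms=36/7b +288.925ms=6/7b
8) 2022.472ms=6b +505.618ms=3/2b
9) 2528.09ms=15/2b +505.618ms=3/2b
10) 3033.708ms=9b +505.618ms=3/2b
11) 3539.326ms=21/2b +505.618ms=3/2b
Σ=12b of 12 (178bpm 6/8) — PASS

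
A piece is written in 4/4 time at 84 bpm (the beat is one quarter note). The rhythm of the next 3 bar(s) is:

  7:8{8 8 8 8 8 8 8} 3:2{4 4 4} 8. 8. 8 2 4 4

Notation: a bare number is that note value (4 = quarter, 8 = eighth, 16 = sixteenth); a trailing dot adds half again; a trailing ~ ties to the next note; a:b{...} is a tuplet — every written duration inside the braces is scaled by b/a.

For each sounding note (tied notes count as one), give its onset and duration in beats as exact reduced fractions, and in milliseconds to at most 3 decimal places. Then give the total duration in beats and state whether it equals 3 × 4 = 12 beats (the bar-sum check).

1) 0.0ms=0b +408.163ms=4/7b
2) 408.163ms=4/7b +408.163ms=4/7b
3) 816.327ms=8/7b +408.163ms=4/7b
4) 1224.49ms=12/7b +408.163ms=4/7b
5) 1632.653ms=16/7b +408.163ms=4/7b
6) 2040.816ms=20/7b +408.163ms=4/7b
7) 2448.98ms=24/7b +408.163ms=4/7b
8) 2857.143ms=4b +476.19ms=2/3b
9) 3333.333ms=14/3b +476.19ms=2/3b
10) 3809.524ms=16/3b +476.19ms=2/3b
11) 4285.714ms=6b +535.714ms=3/4b
12) 4821.429ms=27/4b +535.714ms=3/4b
13) 5357.143ms=15/2b +357.143ms=1/2b
14) 5714.286ms=8b +1428.571ms=2b
15) 7142.857ms=10b +714.286ms=1b
16) 7857.143ms=11b +714.286ms=1b
Σ=12b of 12 (84bpm 4/4) — PASS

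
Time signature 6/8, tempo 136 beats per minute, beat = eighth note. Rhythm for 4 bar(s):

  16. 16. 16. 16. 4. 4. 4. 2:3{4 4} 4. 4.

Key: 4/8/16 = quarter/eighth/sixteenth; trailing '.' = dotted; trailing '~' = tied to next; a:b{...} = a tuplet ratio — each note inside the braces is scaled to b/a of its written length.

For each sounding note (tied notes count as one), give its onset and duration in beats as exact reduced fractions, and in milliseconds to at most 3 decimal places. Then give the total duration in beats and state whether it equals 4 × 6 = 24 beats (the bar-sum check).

1) 0.0ms=0b +330.882ms=3/4b
2) 330.882ms=3/4b +330.882ms=3/4b
3) 661.765ms=3/2b +330.882ms=3/4b
4) 992.647ms=9/4b +330.882ms=3/4b
5) 1323.529ms=3b +1323.529ms=3b
6) 2647.059ms=6b +1323.529ms=3b
7) 3970.588ms=9b +1323.529ms=3b
8) 5294.118ms=12b +1323.529ms=3b
9) 6617.647ms=15b +1323.529ms=3b
10) 7941.176ms=18b +1323.529ms=3b
11) 9264.706ms=21b +1323.529ms=3b
Σ=24b of 24 (136bpm 6/8) — PASS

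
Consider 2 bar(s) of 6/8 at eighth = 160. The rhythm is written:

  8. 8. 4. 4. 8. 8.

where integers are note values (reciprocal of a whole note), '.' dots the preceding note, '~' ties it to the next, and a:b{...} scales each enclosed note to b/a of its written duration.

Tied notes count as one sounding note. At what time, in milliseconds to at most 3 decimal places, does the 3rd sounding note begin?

1. 0.0ms @ 0 + 562.5ms (3/2)
2. 562.5ms @ 3/2 + 562.5ms (3/2)
3. 1125.0ms @ 3 + 1125.0ms (3)
4. 2250.0ms @ 6 + 1125.0ms (3)
5. 3375.0ms @ 9 + 562.5ms (3/2)
6. 3937.5ms @ 21/2 + 562.5ms (3/2)

note 3 onset = 3b = 1125.0ms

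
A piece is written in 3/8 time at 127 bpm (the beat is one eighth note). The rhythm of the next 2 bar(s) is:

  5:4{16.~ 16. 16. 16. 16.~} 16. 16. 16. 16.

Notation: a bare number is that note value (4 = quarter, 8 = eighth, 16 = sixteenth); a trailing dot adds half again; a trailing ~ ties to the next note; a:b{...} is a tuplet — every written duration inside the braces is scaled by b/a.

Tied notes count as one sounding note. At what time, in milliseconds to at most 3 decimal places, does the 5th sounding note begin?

note 5 onset = 15/4b = 1771.654ms

1. 0.0ms @ 0 + 566.929ms (6/5)
2. 566.929ms @ 6/5 + 283.465ms (3/5)
3. 850.394ms @ 9/5 + 283.465ms (3/5)
4. 1133.858ms @ 12/5 + 637.795ms (27/20)
5. 1771.654ms @ 15/4 + 354.331ms (3/4)
6. 2125.984ms @ 9/2 + 354.331ms (3/4)
7. 2480.315ms @ 21/4 + 354.331ms (3/4)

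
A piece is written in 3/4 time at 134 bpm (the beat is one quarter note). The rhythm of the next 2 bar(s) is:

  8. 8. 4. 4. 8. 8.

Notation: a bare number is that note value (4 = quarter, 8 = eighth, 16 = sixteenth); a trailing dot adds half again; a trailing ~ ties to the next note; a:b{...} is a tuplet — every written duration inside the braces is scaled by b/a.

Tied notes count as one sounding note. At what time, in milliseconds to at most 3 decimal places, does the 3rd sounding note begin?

1. 0.0ms @ 0 + 335.821ms (3/4)
2. 335.821ms @ 3/4 + 335.821ms (3/4)
3. 671.642ms @ 3/2 + 671.642ms (3/2)
4. 1343.284ms @ 3 + 671.642ms (3/2)
5. 2014.925ms @ 9/2 + 335.821ms (3/4)
6. 2350.746ms @ 21/4 + 335.821ms (3/4)

note 3 onset = 3/2b = 671.642ms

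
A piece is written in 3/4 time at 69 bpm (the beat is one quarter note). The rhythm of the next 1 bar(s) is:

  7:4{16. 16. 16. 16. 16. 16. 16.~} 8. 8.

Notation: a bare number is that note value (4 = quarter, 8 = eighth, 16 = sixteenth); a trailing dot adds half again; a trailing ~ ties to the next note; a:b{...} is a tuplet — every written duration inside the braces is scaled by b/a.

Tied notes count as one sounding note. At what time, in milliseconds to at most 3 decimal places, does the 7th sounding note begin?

1. 0.0ms @ 0 + 186.335ms (3/14)
2. 186.335ms @ 3/14 + 186.335ms (3/14)
3. 372.671ms @ 3/7 + 186.335ms (3/14)
4. 559.006ms @ 9/14 + 186.335ms (3/14)
5. 745.342ms @ 6/7 + 186.335ms (3/14)
6. 931.677ms @ 15/14 + 186.335ms (3/14)
7. 1118.012ms @ 9/7 + 838.509ms (27/28)
8. 1956.522ms @ 9/4 + 652.174ms (3/4)

note 7 onset = 9/7b = 1118.012ms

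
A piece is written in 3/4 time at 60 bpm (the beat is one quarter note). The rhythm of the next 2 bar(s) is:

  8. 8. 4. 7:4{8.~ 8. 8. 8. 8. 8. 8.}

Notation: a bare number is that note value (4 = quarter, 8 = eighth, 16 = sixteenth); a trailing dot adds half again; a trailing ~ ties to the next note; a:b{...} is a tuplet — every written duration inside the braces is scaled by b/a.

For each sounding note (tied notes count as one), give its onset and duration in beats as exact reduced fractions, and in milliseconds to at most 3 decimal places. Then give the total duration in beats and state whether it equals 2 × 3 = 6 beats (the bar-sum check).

1) 0.0ms=0b +750.0ms=3/4b
2) 750.0ms=3/4b +750.0ms=3/4b
3) 1500.0ms=3/2b +1500.0ms=3/2b
4) 3000.0ms=3b +857.143ms=6/7b
5) 3857.143ms=27/7b +428.571ms=3/7b
6) 4285.714ms=30/7b +428.571ms=3/7b
7) 4714.286ms=33/7b +428.571ms=3/7b
8) 5142.857ms=36/7b +428.571ms=3/7b
9) 5571.429ms=39/7b +428.571ms=3/7b
Σ=6b of 6 (60bpm 3/4) — PASS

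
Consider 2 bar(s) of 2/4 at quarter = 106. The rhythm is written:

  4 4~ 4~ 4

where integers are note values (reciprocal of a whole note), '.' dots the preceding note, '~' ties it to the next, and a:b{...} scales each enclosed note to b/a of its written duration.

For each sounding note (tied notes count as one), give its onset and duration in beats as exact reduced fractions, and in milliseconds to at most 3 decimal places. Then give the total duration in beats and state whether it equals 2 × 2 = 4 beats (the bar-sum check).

1) 0.0ms=0b +566.038ms=1b
2) 566.038ms=1b +1698.113ms=3b
Σ=4b of 4 (106bpm 2/4) — PASS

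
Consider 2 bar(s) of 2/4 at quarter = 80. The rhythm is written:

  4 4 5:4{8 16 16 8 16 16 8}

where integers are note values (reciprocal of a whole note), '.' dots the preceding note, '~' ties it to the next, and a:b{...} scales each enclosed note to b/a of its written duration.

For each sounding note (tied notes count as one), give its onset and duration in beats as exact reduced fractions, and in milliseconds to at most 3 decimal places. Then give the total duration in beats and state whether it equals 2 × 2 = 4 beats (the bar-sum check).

1) 0.0ms=0b +750.0ms=1b
2) 750.0ms=1b +750.0ms=1b
3) 1500.0ms=2b +300.0ms=2/5b
4) 1800.0ms=12/5b +150.0ms=1/5b
5) 1950.0ms=13/5b +150.0ms=1/5b
6) 2100.0ms=14/5b +300.0ms=2/5b
7) 2400.0ms=16/5b +150.0ms=1/5b
8) 2550.0ms=17/5b +150.0ms=1/5b
9) 2700.0ms=18/5b +300.0ms=2/5b
Σ=4b of 4 (80bpm 2/4) — PASS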